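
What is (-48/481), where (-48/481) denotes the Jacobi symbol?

(-48/481)
  = (48/481)    [481 ≡ 1 mod 4 ⇒ (-1/481) = +1]
  = (3/481)    [481 ≡ 1 mod 8 ⇒ (2/481)^4 = +1]
  = (481/3)    [QR: 481 ≡ 1 mod 4, sign kept]
  = (1/3)    [481 ≡ 1 mod 3]
  = 1    [(1/3) = 1]

1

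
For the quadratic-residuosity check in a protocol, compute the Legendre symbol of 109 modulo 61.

1

Reduce the numerator: 109 ≡ 48 (mod 61), so (109/61) = (48/61).
Factor out 2: 48 = 2^4·3. Since 61 ≡ 5 (mod 8), (2/61) = -1, and (2/61)^4 = +1. Now have (3/61).
61 ≡ 1 (mod 4), so quadratic reciprocity gives (3/61) = (61/3). Reduce: 61 ≡ 1 (mod 3). Now have (1/3).
(1/3) = 1. Collecting the sign factors: 1.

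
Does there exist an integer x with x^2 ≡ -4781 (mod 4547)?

yes

(-4781|4547)
  = (4313|4547)    [-4781 ≡ 4313 mod 4547]
  = (4547|4313)    [QR: 4313 ≡ 1 mod 4, sign kept]
  = (234|4313)    [4547 ≡ 234 mod 4313]
  = (117|4313)    [4313 ≡ 1 mod 8 ⇒ (2|4313) = +1]
  = (4313|117)    [QR: 117 ≡ 1 mod 4, sign kept]
  = (101|117)    [4313 ≡ 101 mod 117]
  = (117|101)    [QR: 101 ≡ 1 mod 4, sign kept]
  = (16|101)    [117 ≡ 16 mod 101]
  = (1|101)    [101 ≡ 5 mod 8 ⇒ (2|101)^4 = +1]
  = 1    [(1|101) = 1]
The Legendre symbol is 1, so x^2 ≡ -4781 (mod 4547) has solution.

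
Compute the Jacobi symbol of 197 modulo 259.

1

197 ≡ 1 (mod 4), so quadratic reciprocity gives (197 / 259) = (259 / 197). Reduce: 259 ≡ 62 (mod 197). Now have (62 / 197).
Factor out 2: 62 = 2·31. Since 197 ≡ 5 (mod 8), (2 / 197) = -1. Now have -(31 / 197).
197 ≡ 1 (mod 4), so quadratic reciprocity gives (31 / 197) = (197 / 31). Reduce: 197 ≡ 11 (mod 31). Now have -(11 / 31).
Both 11 ≡ 3 and 31 ≡ 3 (mod 4), so reciprocity gives (11 / 31) = -(31 / 11). Reduce: 31 ≡ 9 (mod 11). Now have (9 / 11).
9 ≡ 1 (mod 4), so quadratic reciprocity gives (9 / 11) = (11 / 9). Reduce: 11 ≡ 2 (mod 9). Now have (2 / 9).
Factor out 2: 2 = 2. Since 9 ≡ 1 (mod 8), (2 / 9) = +1. Now have (1 / 9).
(1 / 9) = 1. Collecting the sign factors: 1.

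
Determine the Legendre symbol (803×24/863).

1

By multiplicativity, (803·24/863) = (803/863)·(24/863).
First factor (803/863):
(803/863)
  = -(863/803)    [QR: both ≡ 3 mod 4, sign flips]
  = -(60/803)    [863 ≡ 60 mod 803]
  = -(15/803)    [803 ≡ 3 mod 8 ⇒ (2/803)^2 = +1]
  = (803/15)    [QR: both ≡ 3 mod 4, sign flips]
  = (8/15)    [803 ≡ 8 mod 15]
  = (1/15)    [15 ≡ 7 mod 8 ⇒ (2/15)^3 = +1]
  = 1    [(1/15) = 1]
Second factor (24/863):
(24/863)
  = (3/863)    [863 ≡ 7 mod 8 ⇒ (2/863)^3 = +1]
  = -(863/3)    [QR: both ≡ 3 mod 4, sign flips]
  = -(2/3)    [863 ≡ 2 mod 3]
  = (1/3)    [3 ≡ 3 mod 8 ⇒ (2/3) = -1]
  = 1    [(1/3) = 1]
Product: (1)·(1) = 1.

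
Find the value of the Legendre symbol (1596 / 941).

Reduce the numerator: 1596 ≡ 655 (mod 941), so (1596 / 941) = (655 / 941).
941 ≡ 1 (mod 4), so quadratic reciprocity gives (655 / 941) = (941 / 655). Reduce: 941 ≡ 286 (mod 655). Now have (286 / 655).
Factor out 2: 286 = 2·143. Since 655 ≡ 7 (mod 8), (2 / 655) = +1. Now have (143 / 655).
Both 143 ≡ 3 and 655 ≡ 3 (mod 4), so reciprocity gives (143 / 655) = -(655 / 143). Reduce: 655 ≡ 83 (mod 143). Now have -(83 / 143).
Both 83 ≡ 3 and 143 ≡ 3 (mod 4), so reciprocity gives (83 / 143) = -(143 / 83). Reduce: 143 ≡ 60 (mod 83). Now have (60 / 83).
Factor out 2: 60 = 2^2·15. Since 83 ≡ 3 (mod 8), (2 / 83) = -1, and (2 / 83)^2 = +1. Now have (15 / 83).
Both 15 ≡ 3 and 83 ≡ 3 (mod 4), so reciprocity gives (15 / 83) = -(83 / 15). Reduce: 83 ≡ 8 (mod 15). Now have -(8 / 15).
Factor out 2: 8 = 2^3. Since 15 ≡ 7 (mod 8), (2 / 15) = +1, and (2 / 15)^3 = +1. Now have -(1 / 15).
(1 / 15) = 1. Collecting the sign factors: -1.

-1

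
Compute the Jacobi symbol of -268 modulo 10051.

Reduce the numerator: -268 ≡ 9783 (mod 10051), so (-268/10051) = (9783/10051).
Both 9783 ≡ 3 and 10051 ≡ 3 (mod 4), so reciprocity gives (9783/10051) = -(10051/9783). Reduce: 10051 ≡ 268 (mod 9783). Now have -(268/9783).
Factor out 2: 268 = 2^2·67. Since 9783 ≡ 7 (mod 8), (2/9783) = +1, and (2/9783)^2 = +1. Now have -(67/9783).
Both 67 ≡ 3 and 9783 ≡ 3 (mod 4), so reciprocity gives (67/9783) = -(9783/67). Reduce: 9783 ≡ 1 (mod 67). Now have (1/67).
(1/67) = 1. Collecting the sign factors: 1.

1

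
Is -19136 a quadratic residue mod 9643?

yes

(-19136/9643)
  = (150/9643)    [-19136 ≡ 150 mod 9643]
  = -(75/9643)    [9643 ≡ 3 mod 8 ⇒ (2/9643) = -1]
  = (9643/75)    [QR: both ≡ 3 mod 4, sign flips]
  = (43/75)    [9643 ≡ 43 mod 75]
  = -(75/43)    [QR: both ≡ 3 mod 4, sign flips]
  = -(32/43)    [75 ≡ 32 mod 43]
  = (1/43)    [43 ≡ 3 mod 8 ⇒ (2/43)^5 = -1]
  = 1    [(1/43) = 1]
The Legendre symbol is 1, so x^2 ≡ -19136 (mod 9643) has solution.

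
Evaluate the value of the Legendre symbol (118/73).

(118/73)
  = (45/73)    [118 ≡ 45 mod 73]
  = (73/45)    [QR: 45 ≡ 1 mod 4, sign kept]
  = (28/45)    [73 ≡ 28 mod 45]
  = (7/45)    [45 ≡ 5 mod 8 ⇒ (2/45)^2 = +1]
  = (45/7)    [QR: 45 ≡ 1 mod 4, sign kept]
  = (3/7)    [45 ≡ 3 mod 7]
  = -(7/3)    [QR: both ≡ 3 mod 4, sign flips]
  = -(1/3)    [7 ≡ 1 mod 3]
  = -1    [(1/3) = 1]

-1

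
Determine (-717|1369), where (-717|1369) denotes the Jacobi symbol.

Pull out -1: (-717|1369) = (-1|1369)·(717|1369). Since 1369 ≡ 1 (mod 4), (-1|1369) = +1. Now have (717|1369).
717 ≡ 1 (mod 4), so quadratic reciprocity gives (717|1369) = (1369|717). Reduce: 1369 ≡ 652 (mod 717). Now have (652|717).
Factor out 2: 652 = 2^2·163. Since 717 ≡ 5 (mod 8), (2|717) = -1, and (2|717)^2 = +1. Now have (163|717).
717 ≡ 1 (mod 4), so quadratic reciprocity gives (163|717) = (717|163). Reduce: 717 ≡ 65 (mod 163). Now have (65|163).
65 ≡ 1 (mod 4), so quadratic reciprocity gives (65|163) = (163|65). Reduce: 163 ≡ 33 (mod 65). Now have (33|65).
33 ≡ 1 (mod 4), so quadratic reciprocity gives (33|65) = (65|33). Reduce: 65 ≡ 32 (mod 33). Now have (32|33).
Factor out 2: 32 = 2^5. Since 33 ≡ 1 (mod 8), (2|33) = +1, and (2|33)^5 = +1. Now have (1|33).
(1|33) = 1. Collecting the sign factors: 1.

1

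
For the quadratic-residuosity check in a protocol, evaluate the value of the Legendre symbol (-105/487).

1

Reduce the numerator: -105 ≡ 382 (mod 487), so (-105/487) = (382/487).
Factor out 2: 382 = 2·191. Since 487 ≡ 7 (mod 8), (2/487) = +1. Now have (191/487).
Both 191 ≡ 3 and 487 ≡ 3 (mod 4), so reciprocity gives (191/487) = -(487/191). Reduce: 487 ≡ 105 (mod 191). Now have -(105/191).
105 ≡ 1 (mod 4), so quadratic reciprocity gives (105/191) = (191/105). Reduce: 191 ≡ 86 (mod 105). Now have -(86/105).
Factor out 2: 86 = 2·43. Since 105 ≡ 1 (mod 8), (2/105) = +1. Now have -(43/105).
105 ≡ 1 (mod 4), so quadratic reciprocity gives (43/105) = (105/43). Reduce: 105 ≡ 19 (mod 43). Now have -(19/43).
Both 19 ≡ 3 and 43 ≡ 3 (mod 4), so reciprocity gives (19/43) = -(43/19). Reduce: 43 ≡ 5 (mod 19). Now have (5/19).
5 ≡ 1 (mod 4), so quadratic reciprocity gives (5/19) = (19/5). Reduce: 19 ≡ 4 (mod 5). Now have (4/5).
Factor out 2: 4 = 2^2. Since 5 ≡ 5 (mod 8), (2/5) = -1, and (2/5)^2 = +1. Now have (1/5).
(1/5) = 1. Collecting the sign factors: 1.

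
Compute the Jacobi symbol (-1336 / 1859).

Pull out -1: (-1336 / 1859) = (-1 / 1859)·(1336 / 1859). Since 1859 ≡ 3 (mod 4), (-1 / 1859) = -1. Now have -(1336 / 1859).
Factor out 2: 1336 = 2^3·167. Since 1859 ≡ 3 (mod 8), (2 / 1859) = -1, and (2 / 1859)^3 = -1. Now have (167 / 1859).
Both 167 ≡ 3 and 1859 ≡ 3 (mod 4), so reciprocity gives (167 / 1859) = -(1859 / 167). Reduce: 1859 ≡ 22 (mod 167). Now have -(22 / 167).
Factor out 2: 22 = 2·11. Since 167 ≡ 7 (mod 8), (2 / 167) = +1. Now have -(11 / 167).
Both 11 ≡ 3 and 167 ≡ 3 (mod 4), so reciprocity gives (11 / 167) = -(167 / 11). Reduce: 167 ≡ 2 (mod 11). Now have (2 / 11).
Factor out 2: 2 = 2. Since 11 ≡ 3 (mod 8), (2 / 11) = -1. Now have -(1 / 11).
(1 / 11) = 1. Collecting the sign factors: -1.

-1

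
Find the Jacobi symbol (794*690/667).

0

By multiplicativity, (794·690/667) = (794/667)·(690/667).
First factor (794/667):
Reduce the numerator: 794 ≡ 127 (mod 667), so (794/667) = (127/667).
Both 127 ≡ 3 and 667 ≡ 3 (mod 4), so reciprocity gives (127/667) = -(667/127). Reduce: 667 ≡ 32 (mod 127). Now have -(32/127).
Factor out 2: 32 = 2^5. Since 127 ≡ 7 (mod 8), (2/127) = +1, and (2/127)^5 = +1. Now have -(1/127).
(1/127) = 1. Collecting the sign factors: -1.
Second factor (690/667):
Reduce the numerator: 690 ≡ 23 (mod 667), so (690/667) = (23/667).
Both 23 ≡ 3 and 667 ≡ 3 (mod 4), so reciprocity gives (23/667) = -(667/23). Reduce: 667 ≡ 0 (mod 23). Now have -(0/23).
The numerator is now 0 with denominator 23 > 1: the symbol is 0.
Product: (-1)·(0) = 0.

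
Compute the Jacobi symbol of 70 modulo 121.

(70 / 121)
  = (35 / 121)    [121 ≡ 1 mod 8 ⇒ (2 / 121) = +1]
  = (121 / 35)    [QR: 121 ≡ 1 mod 4, sign kept]
  = (16 / 35)    [121 ≡ 16 mod 35]
  = (1 / 35)    [35 ≡ 3 mod 8 ⇒ (2 / 35)^4 = +1]
  = 1    [(1 / 35) = 1]

1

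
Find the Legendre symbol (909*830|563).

By multiplicativity, (909·830|563) = (909|563)·(830|563).
First factor (909|563):
Reduce the numerator: 909 ≡ 346 (mod 563), so (909|563) = (346|563).
Factor out 2: 346 = 2·173. Since 563 ≡ 3 (mod 8), (2|563) = -1. Now have -(173|563).
173 ≡ 1 (mod 4), so quadratic reciprocity gives (173|563) = (563|173). Reduce: 563 ≡ 44 (mod 173). Now have -(44|173).
Factor out 2: 44 = 2^2·11. Since 173 ≡ 5 (mod 8), (2|173) = -1, and (2|173)^2 = +1. Now have -(11|173).
173 ≡ 1 (mod 4), so quadratic reciprocity gives (11|173) = (173|11). Reduce: 173 ≡ 8 (mod 11). Now have -(8|11).
Factor out 2: 8 = 2^3. Since 11 ≡ 3 (mod 8), (2|11) = -1, and (2|11)^3 = -1. Now have (1|11).
(1|11) = 1. Collecting the sign factors: 1.
Second factor (830|563):
Reduce the numerator: 830 ≡ 267 (mod 563), so (830|563) = (267|563).
Both 267 ≡ 3 and 563 ≡ 3 (mod 4), so reciprocity gives (267|563) = -(563|267). Reduce: 563 ≡ 29 (mod 267). Now have -(29|267).
29 ≡ 1 (mod 4), so quadratic reciprocity gives (29|267) = (267|29). Reduce: 267 ≡ 6 (mod 29). Now have -(6|29).
Factor out 2: 6 = 2·3. Since 29 ≡ 5 (mod 8), (2|29) = -1. Now have (3|29).
29 ≡ 1 (mod 4), so quadratic reciprocity gives (3|29) = (29|3). Reduce: 29 ≡ 2 (mod 3). Now have (2|3).
Factor out 2: 2 = 2. Since 3 ≡ 3 (mod 8), (2|3) = -1. Now have -(1|3).
(1|3) = 1. Collecting the sign factors: -1.
Product: (1)·(-1) = -1.

-1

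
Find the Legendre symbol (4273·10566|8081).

By multiplicativity, (4273·10566|8081) = (4273|8081)·(10566|8081).
First factor (4273|8081):
(4273|8081)
  = (8081|4273)    [QR: 4273 ≡ 1 mod 4, sign kept]
  = (3808|4273)    [8081 ≡ 3808 mod 4273]
  = (119|4273)    [4273 ≡ 1 mod 8 ⇒ (2|4273)^5 = +1]
  = (4273|119)    [QR: 4273 ≡ 1 mod 4, sign kept]
  = (108|119)    [4273 ≡ 108 mod 119]
  = (27|119)    [119 ≡ 7 mod 8 ⇒ (2|119)^2 = +1]
  = -(119|27)    [QR: both ≡ 3 mod 4, sign flips]
  = -(11|27)    [119 ≡ 11 mod 27]
  = (27|11)    [QR: both ≡ 3 mod 4, sign flips]
  = (5|11)    [27 ≡ 5 mod 11]
  = (11|5)    [QR: 5 ≡ 1 mod 4, sign kept]
  = (1|5)    [11 ≡ 1 mod 5]
  = 1    [(1|5) = 1]
Second factor (10566|8081):
(10566|8081)
  = (2485|8081)    [10566 ≡ 2485 mod 8081]
  = (8081|2485)    [QR: 2485 ≡ 1 mod 4, sign kept]
  = (626|2485)    [8081 ≡ 626 mod 2485]
  = -(313|2485)    [2485 ≡ 5 mod 8 ⇒ (2|2485) = -1]
  = -(2485|313)    [QR: 313 ≡ 1 mod 4, sign kept]
  = -(294|313)    [2485 ≡ 294 mod 313]
  = -(147|313)    [313 ≡ 1 mod 8 ⇒ (2|313) = +1]
  = -(313|147)    [QR: 313 ≡ 1 mod 4, sign kept]
  = -(19|147)    [313 ≡ 19 mod 147]
  = (147|19)    [QR: both ≡ 3 mod 4, sign flips]
  = (14|19)    [147 ≡ 14 mod 19]
  = -(7|19)    [19 ≡ 3 mod 8 ⇒ (2|19) = -1]
  = (19|7)    [QR: both ≡ 3 mod 4, sign flips]
  = (5|7)    [19 ≡ 5 mod 7]
  = (7|5)    [QR: 5 ≡ 1 mod 4, sign kept]
  = (2|5)    [7 ≡ 2 mod 5]
  = -(1|5)    [5 ≡ 5 mod 8 ⇒ (2|5) = -1]
  = -1    [(1|5) = 1]
Product: (1)·(-1) = -1.

-1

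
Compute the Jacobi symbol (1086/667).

(1086/667)
  = (419/667)    [1086 ≡ 419 mod 667]
  = -(667/419)    [QR: both ≡ 3 mod 4, sign flips]
  = -(248/419)    [667 ≡ 248 mod 419]
  = (31/419)    [419 ≡ 3 mod 8 ⇒ (2/419)^3 = -1]
  = -(419/31)    [QR: both ≡ 3 mod 4, sign flips]
  = -(16/31)    [419 ≡ 16 mod 31]
  = -(1/31)    [31 ≡ 7 mod 8 ⇒ (2/31)^4 = +1]
  = -1    [(1/31) = 1]

-1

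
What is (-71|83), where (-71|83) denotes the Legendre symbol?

(-71|83)
  = (12|83)    [-71 ≡ 12 mod 83]
  = (3|83)    [83 ≡ 3 mod 8 ⇒ (2|83)^2 = +1]
  = -(83|3)    [QR: both ≡ 3 mod 4, sign flips]
  = -(2|3)    [83 ≡ 2 mod 3]
  = (1|3)    [3 ≡ 3 mod 8 ⇒ (2|3) = -1]
  = 1    [(1|3) = 1]

1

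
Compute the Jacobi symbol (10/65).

0

(10/65)
  = (5/65)    [65 ≡ 1 mod 8 ⇒ (2/65) = +1]
  = (65/5)    [QR: 5 ≡ 1 mod 4, sign kept]
  = (0/5)    [65 ≡ 0 mod 5]
  = 0    [numerator 0, gcd > 1]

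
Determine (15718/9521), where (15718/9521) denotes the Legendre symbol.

1

Reduce the numerator: 15718 ≡ 6197 (mod 9521), so (15718/9521) = (6197/9521).
6197 ≡ 1 (mod 4), so quadratic reciprocity gives (6197/9521) = (9521/6197). Reduce: 9521 ≡ 3324 (mod 6197). Now have (3324/6197).
Factor out 2: 3324 = 2^2·831. Since 6197 ≡ 5 (mod 8), (2/6197) = -1, and (2/6197)^2 = +1. Now have (831/6197).
6197 ≡ 1 (mod 4), so quadratic reciprocity gives (831/6197) = (6197/831). Reduce: 6197 ≡ 380 (mod 831). Now have (380/831).
Factor out 2: 380 = 2^2·95. Since 831 ≡ 7 (mod 8), (2/831) = +1, and (2/831)^2 = +1. Now have (95/831).
Both 95 ≡ 3 and 831 ≡ 3 (mod 4), so reciprocity gives (95/831) = -(831/95). Reduce: 831 ≡ 71 (mod 95). Now have -(71/95).
Both 71 ≡ 3 and 95 ≡ 3 (mod 4), so reciprocity gives (71/95) = -(95/71). Reduce: 95 ≡ 24 (mod 71). Now have (24/71).
Factor out 2: 24 = 2^3·3. Since 71 ≡ 7 (mod 8), (2/71) = +1, and (2/71)^3 = +1. Now have (3/71).
Both 3 ≡ 3 and 71 ≡ 3 (mod 4), so reciprocity gives (3/71) = -(71/3). Reduce: 71 ≡ 2 (mod 3). Now have -(2/3).
Factor out 2: 2 = 2. Since 3 ≡ 3 (mod 8), (2/3) = -1. Now have (1/3).
(1/3) = 1. Collecting the sign factors: 1.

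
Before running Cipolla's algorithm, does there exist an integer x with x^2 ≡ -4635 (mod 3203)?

Reduce the numerator: -4635 ≡ 1771 (mod 3203), so (-4635|3203) = (1771|3203).
Both 1771 ≡ 3 and 3203 ≡ 3 (mod 4), so reciprocity gives (1771|3203) = -(3203|1771). Reduce: 3203 ≡ 1432 (mod 1771). Now have -(1432|1771).
Factor out 2: 1432 = 2^3·179. Since 1771 ≡ 3 (mod 8), (2|1771) = -1, and (2|1771)^3 = -1. Now have (179|1771).
Both 179 ≡ 3 and 1771 ≡ 3 (mod 4), so reciprocity gives (179|1771) = -(1771|179). Reduce: 1771 ≡ 160 (mod 179). Now have -(160|179).
Factor out 2: 160 = 2^5·5. Since 179 ≡ 3 (mod 8), (2|179) = -1, and (2|179)^5 = -1. Now have (5|179).
5 ≡ 1 (mod 4), so quadratic reciprocity gives (5|179) = (179|5). Reduce: 179 ≡ 4 (mod 5). Now have (4|5).
Factor out 2: 4 = 2^2. Since 5 ≡ 5 (mod 8), (2|5) = -1, and (2|5)^2 = +1. Now have (1|5).
(1|5) = 1. Collecting the sign factors: 1.
The Legendre symbol is 1, so x^2 ≡ -4635 (mod 3203) has solution.

yes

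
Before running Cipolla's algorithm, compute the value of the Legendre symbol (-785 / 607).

(-785 / 607)
  = (429 / 607)    [-785 ≡ 429 mod 607]
  = (607 / 429)    [QR: 429 ≡ 1 mod 4, sign kept]
  = (178 / 429)    [607 ≡ 178 mod 429]
  = -(89 / 429)    [429 ≡ 5 mod 8 ⇒ (2 / 429) = -1]
  = -(429 / 89)    [QR: 89 ≡ 1 mod 4, sign kept]
  = -(73 / 89)    [429 ≡ 73 mod 89]
  = -(89 / 73)    [QR: 73 ≡ 1 mod 4, sign kept]
  = -(16 / 73)    [89 ≡ 16 mod 73]
  = -(1 / 73)    [73 ≡ 1 mod 8 ⇒ (2 / 73)^4 = +1]
  = -1    [(1 / 73) = 1]

-1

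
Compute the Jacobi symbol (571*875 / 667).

By multiplicativity, (571·875 / 667) = (571 / 667)·(875 / 667).
First factor (571 / 667):
Both 571 ≡ 3 and 667 ≡ 3 (mod 4), so reciprocity gives (571 / 667) = -(667 / 571). Reduce: 667 ≡ 96 (mod 571). Now have -(96 / 571).
Factor out 2: 96 = 2^5·3. Since 571 ≡ 3 (mod 8), (2 / 571) = -1, and (2 / 571)^5 = -1. Now have (3 / 571).
Both 3 ≡ 3 and 571 ≡ 3 (mod 4), so reciprocity gives (3 / 571) = -(571 / 3). Reduce: 571 ≡ 1 (mod 3). Now have -(1 / 3).
(1 / 3) = 1. Collecting the sign factors: -1.
Second factor (875 / 667):
Reduce the numerator: 875 ≡ 208 (mod 667), so (875 / 667) = (208 / 667).
Factor out 2: 208 = 2^4·13. Since 667 ≡ 3 (mod 8), (2 / 667) = -1, and (2 / 667)^4 = +1. Now have (13 / 667).
13 ≡ 1 (mod 4), so quadratic reciprocity gives (13 / 667) = (667 / 13). Reduce: 667 ≡ 4 (mod 13). Now have (4 / 13).
Factor out 2: 4 = 2^2. Since 13 ≡ 5 (mod 8), (2 / 13) = -1, and (2 / 13)^2 = +1. Now have (1 / 13).
(1 / 13) = 1. Collecting the sign factors: 1.
Product: (-1)·(1) = -1.

-1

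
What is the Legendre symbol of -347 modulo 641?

-1

Reduce the numerator: -347 ≡ 294 (mod 641), so (-347 / 641) = (294 / 641).
Factor out 2: 294 = 2·147. Since 641 ≡ 1 (mod 8), (2 / 641) = +1. Now have (147 / 641).
641 ≡ 1 (mod 4), so quadratic reciprocity gives (147 / 641) = (641 / 147). Reduce: 641 ≡ 53 (mod 147). Now have (53 / 147).
53 ≡ 1 (mod 4), so quadratic reciprocity gives (53 / 147) = (147 / 53). Reduce: 147 ≡ 41 (mod 53). Now have (41 / 53).
41 ≡ 1 (mod 4), so quadratic reciprocity gives (41 / 53) = (53 / 41). Reduce: 53 ≡ 12 (mod 41). Now have (12 / 41).
Factor out 2: 12 = 2^2·3. Since 41 ≡ 1 (mod 8), (2 / 41) = +1, and (2 / 41)^2 = +1. Now have (3 / 41).
41 ≡ 1 (mod 4), so quadratic reciprocity gives (3 / 41) = (41 / 3). Reduce: 41 ≡ 2 (mod 3). Now have (2 / 3).
Factor out 2: 2 = 2. Since 3 ≡ 3 (mod 8), (2 / 3) = -1. Now have -(1 / 3).
(1 / 3) = 1. Collecting the sign factors: -1.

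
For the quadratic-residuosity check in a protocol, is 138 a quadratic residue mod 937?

no

Factor out 2: 138 = 2·69. Since 937 ≡ 1 (mod 8), (2|937) = +1. Now have (69|937).
69 ≡ 1 (mod 4), so quadratic reciprocity gives (69|937) = (937|69). Reduce: 937 ≡ 40 (mod 69). Now have (40|69).
Factor out 2: 40 = 2^3·5. Since 69 ≡ 5 (mod 8), (2|69) = -1, and (2|69)^3 = -1. Now have -(5|69).
5 ≡ 1 (mod 4), so quadratic reciprocity gives (5|69) = (69|5). Reduce: 69 ≡ 4 (mod 5). Now have -(4|5).
Factor out 2: 4 = 2^2. Since 5 ≡ 5 (mod 8), (2|5) = -1, and (2|5)^2 = +1. Now have -(1|5).
(1|5) = 1. Collecting the sign factors: -1.
The Legendre symbol is -1, so x^2 ≡ 138 (mod 937) has no solution.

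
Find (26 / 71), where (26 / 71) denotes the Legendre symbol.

-1

Factor out 2: 26 = 2·13. Since 71 ≡ 7 (mod 8), (2 / 71) = +1. Now have (13 / 71).
13 ≡ 1 (mod 4), so quadratic reciprocity gives (13 / 71) = (71 / 13). Reduce: 71 ≡ 6 (mod 13). Now have (6 / 13).
Factor out 2: 6 = 2·3. Since 13 ≡ 5 (mod 8), (2 / 13) = -1. Now have -(3 / 13).
13 ≡ 1 (mod 4), so quadratic reciprocity gives (3 / 13) = (13 / 3). Reduce: 13 ≡ 1 (mod 3). Now have -(1 / 3).
(1 / 3) = 1. Collecting the sign factors: -1.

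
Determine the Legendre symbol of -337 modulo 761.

(-337|761)
  = (424|761)    [-337 ≡ 424 mod 761]
  = (53|761)    [761 ≡ 1 mod 8 ⇒ (2|761)^3 = +1]
  = (761|53)    [QR: 53 ≡ 1 mod 4, sign kept]
  = (19|53)    [761 ≡ 19 mod 53]
  = (53|19)    [QR: 53 ≡ 1 mod 4, sign kept]
  = (15|19)    [53 ≡ 15 mod 19]
  = -(19|15)    [QR: both ≡ 3 mod 4, sign flips]
  = -(4|15)    [19 ≡ 4 mod 15]
  = -(1|15)    [15 ≡ 7 mod 8 ⇒ (2|15)^2 = +1]
  = -1    [(1|15) = 1]

-1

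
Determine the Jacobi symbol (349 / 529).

(349 / 529)
  = (529 / 349)    [QR: 349 ≡ 1 mod 4, sign kept]
  = (180 / 349)    [529 ≡ 180 mod 349]
  = (45 / 349)    [349 ≡ 5 mod 8 ⇒ (2 / 349)^2 = +1]
  = (349 / 45)    [QR: 45 ≡ 1 mod 4, sign kept]
  = (34 / 45)    [349 ≡ 34 mod 45]
  = -(17 / 45)    [45 ≡ 5 mod 8 ⇒ (2 / 45) = -1]
  = -(45 / 17)    [QR: 17 ≡ 1 mod 4, sign kept]
  = -(11 / 17)    [45 ≡ 11 mod 17]
  = -(17 / 11)    [QR: 17 ≡ 1 mod 4, sign kept]
  = -(6 / 11)    [17 ≡ 6 mod 11]
  = (3 / 11)    [11 ≡ 3 mod 8 ⇒ (2 / 11) = -1]
  = -(11 / 3)    [QR: both ≡ 3 mod 4, sign flips]
  = -(2 / 3)    [11 ≡ 2 mod 3]
  = (1 / 3)    [3 ≡ 3 mod 8 ⇒ (2 / 3) = -1]
  = 1    [(1 / 3) = 1]

1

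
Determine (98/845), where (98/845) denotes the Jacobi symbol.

Factor out 2: 98 = 2·49. Since 845 ≡ 5 (mod 8), (2/845) = -1. Now have -(49/845).
49 ≡ 1 (mod 4), so quadratic reciprocity gives (49/845) = (845/49). Reduce: 845 ≡ 12 (mod 49). Now have -(12/49).
Factor out 2: 12 = 2^2·3. Since 49 ≡ 1 (mod 8), (2/49) = +1, and (2/49)^2 = +1. Now have -(3/49).
49 ≡ 1 (mod 4), so quadratic reciprocity gives (3/49) = (49/3). Reduce: 49 ≡ 1 (mod 3). Now have -(1/3).
(1/3) = 1. Collecting the sign factors: -1.

-1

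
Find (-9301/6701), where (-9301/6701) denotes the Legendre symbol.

(-9301/6701)
  = (4101/6701)    [-9301 ≡ 4101 mod 6701]
  = (6701/4101)    [QR: 4101 ≡ 1 mod 4, sign kept]
  = (2600/4101)    [6701 ≡ 2600 mod 4101]
  = -(325/4101)    [4101 ≡ 5 mod 8 ⇒ (2/4101)^3 = -1]
  = -(4101/325)    [QR: 325 ≡ 1 mod 4, sign kept]
  = -(201/325)    [4101 ≡ 201 mod 325]
  = -(325/201)    [QR: 201 ≡ 1 mod 4, sign kept]
  = -(124/201)    [325 ≡ 124 mod 201]
  = -(31/201)    [201 ≡ 1 mod 8 ⇒ (2/201)^2 = +1]
  = -(201/31)    [QR: 201 ≡ 1 mod 4, sign kept]
  = -(15/31)    [201 ≡ 15 mod 31]
  = (31/15)    [QR: both ≡ 3 mod 4, sign flips]
  = (1/15)    [31 ≡ 1 mod 15]
  = 1    [(1/15) = 1]

1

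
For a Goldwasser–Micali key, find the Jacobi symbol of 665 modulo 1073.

-1

665 ≡ 1 (mod 4), so quadratic reciprocity gives (665/1073) = (1073/665). Reduce: 1073 ≡ 408 (mod 665). Now have (408/665).
Factor out 2: 408 = 2^3·51. Since 665 ≡ 1 (mod 8), (2/665) = +1, and (2/665)^3 = +1. Now have (51/665).
665 ≡ 1 (mod 4), so quadratic reciprocity gives (51/665) = (665/51). Reduce: 665 ≡ 2 (mod 51). Now have (2/51).
Factor out 2: 2 = 2. Since 51 ≡ 3 (mod 8), (2/51) = -1. Now have -(1/51).
(1/51) = 1. Collecting the sign factors: -1.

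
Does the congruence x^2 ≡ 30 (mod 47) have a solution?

(30/47)
  = (15/47)    [47 ≡ 7 mod 8 ⇒ (2/47) = +1]
  = -(47/15)    [QR: both ≡ 3 mod 4, sign flips]
  = -(2/15)    [47 ≡ 2 mod 15]
  = -(1/15)    [15 ≡ 7 mod 8 ⇒ (2/15) = +1]
  = -1    [(1/15) = 1]
(30/47) = -1, and 47 is prime, so 30 is not a quadratic residue mod 47.

no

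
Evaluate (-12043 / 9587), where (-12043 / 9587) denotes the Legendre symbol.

-1

Reduce the numerator: -12043 ≡ 7131 (mod 9587), so (-12043 / 9587) = (7131 / 9587).
Both 7131 ≡ 3 and 9587 ≡ 3 (mod 4), so reciprocity gives (7131 / 9587) = -(9587 / 7131). Reduce: 9587 ≡ 2456 (mod 7131). Now have -(2456 / 7131).
Factor out 2: 2456 = 2^3·307. Since 7131 ≡ 3 (mod 8), (2 / 7131) = -1, and (2 / 7131)^3 = -1. Now have (307 / 7131).
Both 307 ≡ 3 and 7131 ≡ 3 (mod 4), so reciprocity gives (307 / 7131) = -(7131 / 307). Reduce: 7131 ≡ 70 (mod 307). Now have -(70 / 307).
Factor out 2: 70 = 2·35. Since 307 ≡ 3 (mod 8), (2 / 307) = -1. Now have (35 / 307).
Both 35 ≡ 3 and 307 ≡ 3 (mod 4), so reciprocity gives (35 / 307) = -(307 / 35). Reduce: 307 ≡ 27 (mod 35). Now have -(27 / 35).
Both 27 ≡ 3 and 35 ≡ 3 (mod 4), so reciprocity gives (27 / 35) = -(35 / 27). Reduce: 35 ≡ 8 (mod 27). Now have (8 / 27).
Factor out 2: 8 = 2^3. Since 27 ≡ 3 (mod 8), (2 / 27) = -1, and (2 / 27)^3 = -1. Now have -(1 / 27).
(1 / 27) = 1. Collecting the sign factors: -1.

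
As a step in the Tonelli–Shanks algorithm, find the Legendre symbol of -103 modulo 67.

Pull out -1: (-103/67) = (-1/67)·(103/67). Since 67 ≡ 3 (mod 4), (-1/67) = -1. Now have -(103/67).
Reduce the numerator: 103 ≡ 36 (mod 67), so (103/67) = (36/67).
Factor out 2: 36 = 2^2·9. Since 67 ≡ 3 (mod 8), (2/67) = -1, and (2/67)^2 = +1. Now have -(9/67).
9 ≡ 1 (mod 4), so quadratic reciprocity gives (9/67) = (67/9). Reduce: 67 ≡ 4 (mod 9). Now have -(4/9).
Factor out 2: 4 = 2^2. Since 9 ≡ 1 (mod 8), (2/9) = +1, and (2/9)^2 = +1. Now have -(1/9).
(1/9) = 1. Collecting the sign factors: -1.

-1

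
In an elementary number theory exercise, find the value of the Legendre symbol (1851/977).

1

(1851/977)
  = (874/977)    [1851 ≡ 874 mod 977]
  = (437/977)    [977 ≡ 1 mod 8 ⇒ (2/977) = +1]
  = (977/437)    [QR: 437 ≡ 1 mod 4, sign kept]
  = (103/437)    [977 ≡ 103 mod 437]
  = (437/103)    [QR: 437 ≡ 1 mod 4, sign kept]
  = (25/103)    [437 ≡ 25 mod 103]
  = (103/25)    [QR: 25 ≡ 1 mod 4, sign kept]
  = (3/25)    [103 ≡ 3 mod 25]
  = (25/3)    [QR: 25 ≡ 1 mod 4, sign kept]
  = (1/3)    [25 ≡ 1 mod 3]
  = 1    [(1/3) = 1]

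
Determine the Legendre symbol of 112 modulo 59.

1

(112/59)
  = (53/59)    [112 ≡ 53 mod 59]
  = (59/53)    [QR: 53 ≡ 1 mod 4, sign kept]
  = (6/53)    [59 ≡ 6 mod 53]
  = -(3/53)    [53 ≡ 5 mod 8 ⇒ (2/53) = -1]
  = -(53/3)    [QR: 53 ≡ 1 mod 4, sign kept]
  = -(2/3)    [53 ≡ 2 mod 3]
  = (1/3)    [3 ≡ 3 mod 8 ⇒ (2/3) = -1]
  = 1    [(1/3) = 1]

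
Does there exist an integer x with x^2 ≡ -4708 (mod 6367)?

yes

(-4708/6367)
  = -(4708/6367)    [6367 ≡ 3 mod 4 ⇒ (-1/6367) = -1]
  = -(1177/6367)    [6367 ≡ 7 mod 8 ⇒ (2/6367)^2 = +1]
  = -(6367/1177)    [QR: 1177 ≡ 1 mod 4, sign kept]
  = -(482/1177)    [6367 ≡ 482 mod 1177]
  = -(241/1177)    [1177 ≡ 1 mod 8 ⇒ (2/1177) = +1]
  = -(1177/241)    [QR: 241 ≡ 1 mod 4, sign kept]
  = -(213/241)    [1177 ≡ 213 mod 241]
  = -(241/213)    [QR: 213 ≡ 1 mod 4, sign kept]
  = -(28/213)    [241 ≡ 28 mod 213]
  = -(7/213)    [213 ≡ 5 mod 8 ⇒ (2/213)^2 = +1]
  = -(213/7)    [QR: 213 ≡ 1 mod 4, sign kept]
  = -(3/7)    [213 ≡ 3 mod 7]
  = (7/3)    [QR: both ≡ 3 mod 4, sign flips]
  = (1/3)    [7 ≡ 1 mod 3]
  = 1    [(1/3) = 1]
The Legendre symbol is 1, so x^2 ≡ -4708 (mod 6367) has solution.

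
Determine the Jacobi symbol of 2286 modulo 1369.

Reduce the numerator: 2286 ≡ 917 (mod 1369), so (2286/1369) = (917/1369).
917 ≡ 1 (mod 4), so quadratic reciprocity gives (917/1369) = (1369/917). Reduce: 1369 ≡ 452 (mod 917). Now have (452/917).
Factor out 2: 452 = 2^2·113. Since 917 ≡ 5 (mod 8), (2/917) = -1, and (2/917)^2 = +1. Now have (113/917).
113 ≡ 1 (mod 4), so quadratic reciprocity gives (113/917) = (917/113). Reduce: 917 ≡ 13 (mod 113). Now have (13/113).
13 ≡ 1 (mod 4), so quadratic reciprocity gives (13/113) = (113/13). Reduce: 113 ≡ 9 (mod 13). Now have (9/13).
9 ≡ 1 (mod 4), so quadratic reciprocity gives (9/13) = (13/9). Reduce: 13 ≡ 4 (mod 9). Now have (4/9).
Factor out 2: 4 = 2^2. Since 9 ≡ 1 (mod 8), (2/9) = +1, and (2/9)^2 = +1. Now have (1/9).
(1/9) = 1. Collecting the sign factors: 1.

1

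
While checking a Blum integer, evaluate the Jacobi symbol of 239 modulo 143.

1

Reduce the numerator: 239 ≡ 96 (mod 143), so (239 / 143) = (96 / 143).
Factor out 2: 96 = 2^5·3. Since 143 ≡ 7 (mod 8), (2 / 143) = +1, and (2 / 143)^5 = +1. Now have (3 / 143).
Both 3 ≡ 3 and 143 ≡ 3 (mod 4), so reciprocity gives (3 / 143) = -(143 / 3). Reduce: 143 ≡ 2 (mod 3). Now have -(2 / 3).
Factor out 2: 2 = 2. Since 3 ≡ 3 (mod 8), (2 / 3) = -1. Now have (1 / 3).
(1 / 3) = 1. Collecting the sign factors: 1.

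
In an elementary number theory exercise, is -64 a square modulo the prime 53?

(-64/53)
  = (42/53)    [-64 ≡ 42 mod 53]
  = -(21/53)    [53 ≡ 5 mod 8 ⇒ (2/53) = -1]
  = -(53/21)    [QR: 21 ≡ 1 mod 4, sign kept]
  = -(11/21)    [53 ≡ 11 mod 21]
  = -(21/11)    [QR: 21 ≡ 1 mod 4, sign kept]
  = -(10/11)    [21 ≡ 10 mod 11]
  = (5/11)    [11 ≡ 3 mod 8 ⇒ (2/11) = -1]
  = (11/5)    [QR: 5 ≡ 1 mod 4, sign kept]
  = (1/5)    [11 ≡ 1 mod 5]
  = 1    [(1/5) = 1]
(-64/53) = 1, and 53 is prime, so -64 is a quadratic residue mod 53.

yes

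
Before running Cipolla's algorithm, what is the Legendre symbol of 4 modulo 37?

1

Factor out 2: 4 = 2^2. Since 37 ≡ 5 (mod 8), (2 / 37) = -1, and (2 / 37)^2 = +1. Now have (1 / 37).
(1 / 37) = 1. Collecting the sign factors: 1.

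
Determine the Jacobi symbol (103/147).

Both 103 ≡ 3 and 147 ≡ 3 (mod 4), so reciprocity gives (103/147) = -(147/103). Reduce: 147 ≡ 44 (mod 103). Now have -(44/103).
Factor out 2: 44 = 2^2·11. Since 103 ≡ 7 (mod 8), (2/103) = +1, and (2/103)^2 = +1. Now have -(11/103).
Both 11 ≡ 3 and 103 ≡ 3 (mod 4), so reciprocity gives (11/103) = -(103/11). Reduce: 103 ≡ 4 (mod 11). Now have (4/11).
Factor out 2: 4 = 2^2. Since 11 ≡ 3 (mod 8), (2/11) = -1, and (2/11)^2 = +1. Now have (1/11).
(1/11) = 1. Collecting the sign factors: 1.

1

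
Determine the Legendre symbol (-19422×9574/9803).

1

By multiplicativity, (-19422·9574/9803) = (-19422/9803)·(9574/9803).
First factor (-19422/9803):
(-19422/9803)
  = -(19422/9803)    [9803 ≡ 3 mod 4 ⇒ (-1/9803) = -1]
  = -(9619/9803)    [19422 ≡ 9619 mod 9803]
  = (9803/9619)    [QR: both ≡ 3 mod 4, sign flips]
  = (184/9619)    [9803 ≡ 184 mod 9619]
  = -(23/9619)    [9619 ≡ 3 mod 8 ⇒ (2/9619)^3 = -1]
  = (9619/23)    [QR: both ≡ 3 mod 4, sign flips]
  = (5/23)    [9619 ≡ 5 mod 23]
  = (23/5)    [QR: 5 ≡ 1 mod 4, sign kept]
  = (3/5)    [23 ≡ 3 mod 5]
  = (5/3)    [QR: 5 ≡ 1 mod 4, sign kept]
  = (2/3)    [5 ≡ 2 mod 3]
  = -(1/3)    [3 ≡ 3 mod 8 ⇒ (2/3) = -1]
  = -1    [(1/3) = 1]
Second factor (9574/9803):
(9574/9803)
  = -(4787/9803)    [9803 ≡ 3 mod 8 ⇒ (2/9803) = -1]
  = (9803/4787)    [QR: both ≡ 3 mod 4, sign flips]
  = (229/4787)    [9803 ≡ 229 mod 4787]
  = (4787/229)    [QR: 229 ≡ 1 mod 4, sign kept]
  = (207/229)    [4787 ≡ 207 mod 229]
  = (229/207)    [QR: 229 ≡ 1 mod 4, sign kept]
  = (22/207)    [229 ≡ 22 mod 207]
  = (11/207)    [207 ≡ 7 mod 8 ⇒ (2/207) = +1]
  = -(207/11)    [QR: both ≡ 3 mod 4, sign flips]
  = -(9/11)    [207 ≡ 9 mod 11]
  = -(11/9)    [QR: 9 ≡ 1 mod 4, sign kept]
  = -(2/9)    [11 ≡ 2 mod 9]
  = -(1/9)    [9 ≡ 1 mod 8 ⇒ (2/9) = +1]
  = -1    [(1/9) = 1]
Product: (-1)·(-1) = 1.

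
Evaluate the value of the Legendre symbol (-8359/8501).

1

(-8359/8501)
  = (8359/8501)    [8501 ≡ 1 mod 4 ⇒ (-1/8501) = +1]
  = (8501/8359)    [QR: 8501 ≡ 1 mod 4, sign kept]
  = (142/8359)    [8501 ≡ 142 mod 8359]
  = (71/8359)    [8359 ≡ 7 mod 8 ⇒ (2/8359) = +1]
  = -(8359/71)    [QR: both ≡ 3 mod 4, sign flips]
  = -(52/71)    [8359 ≡ 52 mod 71]
  = -(13/71)    [71 ≡ 7 mod 8 ⇒ (2/71)^2 = +1]
  = -(71/13)    [QR: 13 ≡ 1 mod 4, sign kept]
  = -(6/13)    [71 ≡ 6 mod 13]
  = (3/13)    [13 ≡ 5 mod 8 ⇒ (2/13) = -1]
  = (13/3)    [QR: 13 ≡ 1 mod 4, sign kept]
  = (1/3)    [13 ≡ 1 mod 3]
  = 1    [(1/3) = 1]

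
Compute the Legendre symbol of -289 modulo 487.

-1

(-289/487)
  = (198/487)    [-289 ≡ 198 mod 487]
  = (99/487)    [487 ≡ 7 mod 8 ⇒ (2/487) = +1]
  = -(487/99)    [QR: both ≡ 3 mod 4, sign flips]
  = -(91/99)    [487 ≡ 91 mod 99]
  = (99/91)    [QR: both ≡ 3 mod 4, sign flips]
  = (8/91)    [99 ≡ 8 mod 91]
  = -(1/91)    [91 ≡ 3 mod 8 ⇒ (2/91)^3 = -1]
  = -1    [(1/91) = 1]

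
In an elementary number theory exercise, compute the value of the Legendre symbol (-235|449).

-1

Pull out -1: (-235|449) = (-1|449)·(235|449). Since 449 ≡ 1 (mod 4), (-1|449) = +1. Now have (235|449).
449 ≡ 1 (mod 4), so quadratic reciprocity gives (235|449) = (449|235). Reduce: 449 ≡ 214 (mod 235). Now have (214|235).
Factor out 2: 214 = 2·107. Since 235 ≡ 3 (mod 8), (2|235) = -1. Now have -(107|235).
Both 107 ≡ 3 and 235 ≡ 3 (mod 4), so reciprocity gives (107|235) = -(235|107). Reduce: 235 ≡ 21 (mod 107). Now have (21|107).
21 ≡ 1 (mod 4), so quadratic reciprocity gives (21|107) = (107|21). Reduce: 107 ≡ 2 (mod 21). Now have (2|21).
Factor out 2: 2 = 2. Since 21 ≡ 5 (mod 8), (2|21) = -1. Now have -(1|21).
(1|21) = 1. Collecting the sign factors: -1.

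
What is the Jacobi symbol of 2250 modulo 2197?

1

(2250 / 2197)
  = (53 / 2197)    [2250 ≡ 53 mod 2197]
  = (2197 / 53)    [QR: 53 ≡ 1 mod 4, sign kept]
  = (24 / 53)    [2197 ≡ 24 mod 53]
  = -(3 / 53)    [53 ≡ 5 mod 8 ⇒ (2 / 53)^3 = -1]
  = -(53 / 3)    [QR: 53 ≡ 1 mod 4, sign kept]
  = -(2 / 3)    [53 ≡ 2 mod 3]
  = (1 / 3)    [3 ≡ 3 mod 8 ⇒ (2 / 3) = -1]
  = 1    [(1 / 3) = 1]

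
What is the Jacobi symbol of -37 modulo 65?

Reduce the numerator: -37 ≡ 28 (mod 65), so (-37 / 65) = (28 / 65).
Factor out 2: 28 = 2^2·7. Since 65 ≡ 1 (mod 8), (2 / 65) = +1, and (2 / 65)^2 = +1. Now have (7 / 65).
65 ≡ 1 (mod 4), so quadratic reciprocity gives (7 / 65) = (65 / 7). Reduce: 65 ≡ 2 (mod 7). Now have (2 / 7).
Factor out 2: 2 = 2. Since 7 ≡ 7 (mod 8), (2 / 7) = +1. Now have (1 / 7).
(1 / 7) = 1. Collecting the sign factors: 1.

1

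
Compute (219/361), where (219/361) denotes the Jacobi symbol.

1

(219/361)
  = (361/219)    [QR: 361 ≡ 1 mod 4, sign kept]
  = (142/219)    [361 ≡ 142 mod 219]
  = -(71/219)    [219 ≡ 3 mod 8 ⇒ (2/219) = -1]
  = (219/71)    [QR: both ≡ 3 mod 4, sign flips]
  = (6/71)    [219 ≡ 6 mod 71]
  = (3/71)    [71 ≡ 7 mod 8 ⇒ (2/71) = +1]
  = -(71/3)    [QR: both ≡ 3 mod 4, sign flips]
  = -(2/3)    [71 ≡ 2 mod 3]
  = (1/3)    [3 ≡ 3 mod 8 ⇒ (2/3) = -1]
  = 1    [(1/3) = 1]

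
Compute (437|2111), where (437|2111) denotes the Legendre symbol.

-1

437 ≡ 1 (mod 4), so quadratic reciprocity gives (437|2111) = (2111|437). Reduce: 2111 ≡ 363 (mod 437). Now have (363|437).
437 ≡ 1 (mod 4), so quadratic reciprocity gives (363|437) = (437|363). Reduce: 437 ≡ 74 (mod 363). Now have (74|363).
Factor out 2: 74 = 2·37. Since 363 ≡ 3 (mod 8), (2|363) = -1. Now have -(37|363).
37 ≡ 1 (mod 4), so quadratic reciprocity gives (37|363) = (363|37). Reduce: 363 ≡ 30 (mod 37). Now have -(30|37).
Factor out 2: 30 = 2·15. Since 37 ≡ 5 (mod 8), (2|37) = -1. Now have (15|37).
37 ≡ 1 (mod 4), so quadratic reciprocity gives (15|37) = (37|15). Reduce: 37 ≡ 7 (mod 15). Now have (7|15).
Both 7 ≡ 3 and 15 ≡ 3 (mod 4), so reciprocity gives (7|15) = -(15|7). Reduce: 15 ≡ 1 (mod 7). Now have -(1|7).
(1|7) = 1. Collecting the sign factors: -1.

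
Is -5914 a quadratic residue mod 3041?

(-5914/3041)
  = (5914/3041)    [3041 ≡ 1 mod 4 ⇒ (-1/3041) = +1]
  = (2873/3041)    [5914 ≡ 2873 mod 3041]
  = (3041/2873)    [QR: 2873 ≡ 1 mod 4, sign kept]
  = (168/2873)    [3041 ≡ 168 mod 2873]
  = (21/2873)    [2873 ≡ 1 mod 8 ⇒ (2/2873)^3 = +1]
  = (2873/21)    [QR: 21 ≡ 1 mod 4, sign kept]
  = (17/21)    [2873 ≡ 17 mod 21]
  = (21/17)    [QR: 17 ≡ 1 mod 4, sign kept]
  = (4/17)    [21 ≡ 4 mod 17]
  = (1/17)    [17 ≡ 1 mod 8 ⇒ (2/17)^2 = +1]
  = 1    [(1/17) = 1]
(-5914/3041) = 1, and 3041 is prime, so -5914 is a quadratic residue mod 3041.

yes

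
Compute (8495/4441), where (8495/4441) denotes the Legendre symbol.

-1

(8495/4441)
  = (4054/4441)    [8495 ≡ 4054 mod 4441]
  = (2027/4441)    [4441 ≡ 1 mod 8 ⇒ (2/4441) = +1]
  = (4441/2027)    [QR: 4441 ≡ 1 mod 4, sign kept]
  = (387/2027)    [4441 ≡ 387 mod 2027]
  = -(2027/387)    [QR: both ≡ 3 mod 4, sign flips]
  = -(92/387)    [2027 ≡ 92 mod 387]
  = -(23/387)    [387 ≡ 3 mod 8 ⇒ (2/387)^2 = +1]
  = (387/23)    [QR: both ≡ 3 mod 4, sign flips]
  = (19/23)    [387 ≡ 19 mod 23]
  = -(23/19)    [QR: both ≡ 3 mod 4, sign flips]
  = -(4/19)    [23 ≡ 4 mod 19]
  = -(1/19)    [19 ≡ 3 mod 8 ⇒ (2/19)^2 = +1]
  = -1    [(1/19) = 1]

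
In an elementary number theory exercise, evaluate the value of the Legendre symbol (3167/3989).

1

(3167/3989)
  = (3989/3167)    [QR: 3989 ≡ 1 mod 4, sign kept]
  = (822/3167)    [3989 ≡ 822 mod 3167]
  = (411/3167)    [3167 ≡ 7 mod 8 ⇒ (2/3167) = +1]
  = -(3167/411)    [QR: both ≡ 3 mod 4, sign flips]
  = -(290/411)    [3167 ≡ 290 mod 411]
  = (145/411)    [411 ≡ 3 mod 8 ⇒ (2/411) = -1]
  = (411/145)    [QR: 145 ≡ 1 mod 4, sign kept]
  = (121/145)    [411 ≡ 121 mod 145]
  = (145/121)    [QR: 121 ≡ 1 mod 4, sign kept]
  = (24/121)    [145 ≡ 24 mod 121]
  = (3/121)    [121 ≡ 1 mod 8 ⇒ (2/121)^3 = +1]
  = (121/3)    [QR: 121 ≡ 1 mod 4, sign kept]
  = (1/3)    [121 ≡ 1 mod 3]
  = 1    [(1/3) = 1]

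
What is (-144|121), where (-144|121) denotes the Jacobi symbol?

1

(-144|121)
  = (144|121)    [121 ≡ 1 mod 4 ⇒ (-1|121) = +1]
  = (23|121)    [144 ≡ 23 mod 121]
  = (121|23)    [QR: 121 ≡ 1 mod 4, sign kept]
  = (6|23)    [121 ≡ 6 mod 23]
  = (3|23)    [23 ≡ 7 mod 8 ⇒ (2|23) = +1]
  = -(23|3)    [QR: both ≡ 3 mod 4, sign flips]
  = -(2|3)    [23 ≡ 2 mod 3]
  = (1|3)    [3 ≡ 3 mod 8 ⇒ (2|3) = -1]
  = 1    [(1|3) = 1]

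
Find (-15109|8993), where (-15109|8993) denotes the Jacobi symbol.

Reduce the numerator: -15109 ≡ 2877 (mod 8993), so (-15109|8993) = (2877|8993).
2877 ≡ 1 (mod 4), so quadratic reciprocity gives (2877|8993) = (8993|2877). Reduce: 8993 ≡ 362 (mod 2877). Now have (362|2877).
Factor out 2: 362 = 2·181. Since 2877 ≡ 5 (mod 8), (2|2877) = -1. Now have -(181|2877).
181 ≡ 1 (mod 4), so quadratic reciprocity gives (181|2877) = (2877|181). Reduce: 2877 ≡ 162 (mod 181). Now have -(162|181).
Factor out 2: 162 = 2·81. Since 181 ≡ 5 (mod 8), (2|181) = -1. Now have (81|181).
81 ≡ 1 (mod 4), so quadratic reciprocity gives (81|181) = (181|81). Reduce: 181 ≡ 19 (mod 81). Now have (19|81).
81 ≡ 1 (mod 4), so quadratic reciprocity gives (19|81) = (81|19). Reduce: 81 ≡ 5 (mod 19). Now have (5|19).
5 ≡ 1 (mod 4), so quadratic reciprocity gives (5|19) = (19|5). Reduce: 19 ≡ 4 (mod 5). Now have (4|5).
Factor out 2: 4 = 2^2. Since 5 ≡ 5 (mod 8), (2|5) = -1, and (2|5)^2 = +1. Now have (1|5).
(1|5) = 1. Collecting the sign factors: 1.

1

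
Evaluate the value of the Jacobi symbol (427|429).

429 ≡ 1 (mod 4), so quadratic reciprocity gives (427|429) = (429|427). Reduce: 429 ≡ 2 (mod 427). Now have (2|427).
Factor out 2: 2 = 2. Since 427 ≡ 3 (mod 8), (2|427) = -1. Now have -(1|427).
(1|427) = 1. Collecting the sign factors: -1.

-1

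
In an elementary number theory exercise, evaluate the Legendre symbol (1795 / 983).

(1795 / 983)
  = (812 / 983)    [1795 ≡ 812 mod 983]
  = (203 / 983)    [983 ≡ 7 mod 8 ⇒ (2 / 983)^2 = +1]
  = -(983 / 203)    [QR: both ≡ 3 mod 4, sign flips]
  = -(171 / 203)    [983 ≡ 171 mod 203]
  = (203 / 171)    [QR: both ≡ 3 mod 4, sign flips]
  = (32 / 171)    [203 ≡ 32 mod 171]
  = -(1 / 171)    [171 ≡ 3 mod 8 ⇒ (2 / 171)^5 = -1]
  = -1    [(1 / 171) = 1]

-1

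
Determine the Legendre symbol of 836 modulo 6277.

Factor out 2: 836 = 2^2·209. Since 6277 ≡ 5 (mod 8), (2 / 6277) = -1, and (2 / 6277)^2 = +1. Now have (209 / 6277).
209 ≡ 1 (mod 4), so quadratic reciprocity gives (209 / 6277) = (6277 / 209). Reduce: 6277 ≡ 7 (mod 209). Now have (7 / 209).
209 ≡ 1 (mod 4), so quadratic reciprocity gives (7 / 209) = (209 / 7). Reduce: 209 ≡ 6 (mod 7). Now have (6 / 7).
Factor out 2: 6 = 2·3. Since 7 ≡ 7 (mod 8), (2 / 7) = +1. Now have (3 / 7).
Both 3 ≡ 3 and 7 ≡ 3 (mod 4), so reciprocity gives (3 / 7) = -(7 / 3). Reduce: 7 ≡ 1 (mod 3). Now have -(1 / 3).
(1 / 3) = 1. Collecting the sign factors: -1.

-1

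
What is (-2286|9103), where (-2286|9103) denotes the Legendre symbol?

(-2286|9103)
  = (6817|9103)    [-2286 ≡ 6817 mod 9103]
  = (9103|6817)    [QR: 6817 ≡ 1 mod 4, sign kept]
  = (2286|6817)    [9103 ≡ 2286 mod 6817]
  = (1143|6817)    [6817 ≡ 1 mod 8 ⇒ (2|6817) = +1]
  = (6817|1143)    [QR: 6817 ≡ 1 mod 4, sign kept]
  = (1102|1143)    [6817 ≡ 1102 mod 1143]
  = (551|1143)    [1143 ≡ 7 mod 8 ⇒ (2|1143) = +1]
  = -(1143|551)    [QR: both ≡ 3 mod 4, sign flips]
  = -(41|551)    [1143 ≡ 41 mod 551]
  = -(551|41)    [QR: 41 ≡ 1 mod 4, sign kept]
  = -(18|41)    [551 ≡ 18 mod 41]
  = -(9|41)    [41 ≡ 1 mod 8 ⇒ (2|41) = +1]
  = -(41|9)    [QR: 9 ≡ 1 mod 4, sign kept]
  = -(5|9)    [41 ≡ 5 mod 9]
  = -(9|5)    [QR: 5 ≡ 1 mod 4, sign kept]
  = -(4|5)    [9 ≡ 4 mod 5]
  = -(1|5)    [5 ≡ 5 mod 8 ⇒ (2|5)^2 = +1]
  = -1    [(1|5) = 1]

-1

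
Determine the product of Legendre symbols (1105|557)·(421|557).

-1

By multiplicativity, (1105·421|557) = (1105|557)·(421|557).
First factor (1105|557):
(1105|557)
  = (548|557)    [1105 ≡ 548 mod 557]
  = (137|557)    [557 ≡ 5 mod 8 ⇒ (2|557)^2 = +1]
  = (557|137)    [QR: 137 ≡ 1 mod 4, sign kept]
  = (9|137)    [557 ≡ 9 mod 137]
  = (137|9)    [QR: 9 ≡ 1 mod 4, sign kept]
  = (2|9)    [137 ≡ 2 mod 9]
  = (1|9)    [9 ≡ 1 mod 8 ⇒ (2|9) = +1]
  = 1    [(1|9) = 1]
Second factor (421|557):
(421|557)
  = (557|421)    [QR: 421 ≡ 1 mod 4, sign kept]
  = (136|421)    [557 ≡ 136 mod 421]
  = -(17|421)    [421 ≡ 5 mod 8 ⇒ (2|421)^3 = -1]
  = -(421|17)    [QR: 17 ≡ 1 mod 4, sign kept]
  = -(13|17)    [421 ≡ 13 mod 17]
  = -(17|13)    [QR: 13 ≡ 1 mod 4, sign kept]
  = -(4|13)    [17 ≡ 4 mod 13]
  = -(1|13)    [13 ≡ 5 mod 8 ⇒ (2|13)^2 = +1]
  = -1    [(1|13) = 1]
Product: (1)·(-1) = -1.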